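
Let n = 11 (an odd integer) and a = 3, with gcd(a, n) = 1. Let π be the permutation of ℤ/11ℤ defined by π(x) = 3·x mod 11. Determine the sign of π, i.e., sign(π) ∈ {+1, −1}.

Start at x=4: 4 → 1 → 3 → 9 → 5 → 4 (one orbit).
π_3 has 3 disjoint cycles with lengths [5, 5, 1] on {0,…,10}.
With 3 cycles on 11 points, sign = (−1)^{11−3} = +1.

+1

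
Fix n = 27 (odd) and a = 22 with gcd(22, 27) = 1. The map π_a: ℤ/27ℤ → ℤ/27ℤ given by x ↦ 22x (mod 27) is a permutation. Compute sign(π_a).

+1

Trace 7: π^k(7) = [7, 19, 13, 16, 1, 22, 25] for k=0..6.
Decompose π into cycles: lengths [9, 9, 3, 3, 1, 1, 1] (7 cycles, including the fixed point 0).
7 cycles on 27: each ℓ→(−1)^(ℓ−1), product (−1)^20 = +1.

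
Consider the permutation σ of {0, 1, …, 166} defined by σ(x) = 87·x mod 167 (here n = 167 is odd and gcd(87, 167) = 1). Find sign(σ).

+1

Trace 66: π^k(66) = [66, 64, 57, 116, 72, 85, 47] for k=0..6.
The orbit structure of x ↦ 87x mod 167: 3 orbits of sizes [83, 83, 1].
sign(π) = (−1)^{n − #cycles} = (−1)^{167−3} = (−1)^164 = +1.
Via Zolotarev, sign(π_{87}) = (87|167) = +1.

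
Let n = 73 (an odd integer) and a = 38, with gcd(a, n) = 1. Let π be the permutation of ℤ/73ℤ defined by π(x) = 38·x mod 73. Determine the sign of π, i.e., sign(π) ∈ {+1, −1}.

Start at x=8: 8 → 12 → 18 → 27 → 4 → 6 → 9 → … (one orbit).
The orbit structure of x ↦ 38x mod 73: 3 orbits of sizes [36, 36, 1].
sign(π) = (−1)^{n − #cycles} = (−1)^{73−3} = (−1)^70 = +1.

+1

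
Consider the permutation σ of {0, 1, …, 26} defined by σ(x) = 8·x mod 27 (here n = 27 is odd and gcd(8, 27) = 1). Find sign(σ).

Start at x=1: 1 → 8 → 10 → 26 → 19 → 17 → 1 (one orbit).
8 cycles of lengths [6, 6, 6, 2, 2, 2, 2, 1].
Σ(ℓ_i−1) = 27−8 = 19; sign = (−1)^19 = -1.

-1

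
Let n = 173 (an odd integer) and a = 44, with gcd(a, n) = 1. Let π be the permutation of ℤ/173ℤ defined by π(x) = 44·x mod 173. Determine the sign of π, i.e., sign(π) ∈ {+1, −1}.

Trace 29: π^k(29) = [29, 65, 92, 69, 95, 28, 21] for k=0..6.
Decompose π into cycles: lengths [172, 1] (2 cycles, including the fixed point 0).
Σ(ℓ_i−1) = 173−2 = 171; sign = (−1)^171 = -1.
Via Zolotarev, sign(π_{44}) = (44|173) = -1.

-1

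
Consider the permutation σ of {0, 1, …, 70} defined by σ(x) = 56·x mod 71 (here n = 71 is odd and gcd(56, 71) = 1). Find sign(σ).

Orbit of 60 under x↦56x: [60, 23, 10, 63, 49, 46, 20]… (length divides ord_71(56)).
2 cycles of lengths [70, 1].
71 − 2 = 69 transpositions; sign(π) = (−1)^69 = -1.

-1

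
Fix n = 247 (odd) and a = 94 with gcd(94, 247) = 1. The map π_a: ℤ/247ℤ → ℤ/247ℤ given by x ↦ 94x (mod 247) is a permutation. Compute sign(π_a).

-1

Start at x=170: 170 → 172 → 113 → 1 → 94 → 191 → 170 (one orbit).
50 cycles of lengths [6, 6, 6, 6, 6, 6, 6, 6, 6, 6, 6, 6, 6, 6, 6, 6, 6, 6, 6, 6, 6, 6, 6, 6, 6, 6, 6, 6, 6, 6, 6, 6, 6, 6, 6, 6, 3, 3, 3, 3, 2, 2, 2, 2, 2, 2, 2, 2, 2, 1].
Σ(ℓ_i−1) = 247−50 = 197; sign = (−1)^197 = -1.
Zolotarev: (94|247) = -1, matching the cycle-count sign.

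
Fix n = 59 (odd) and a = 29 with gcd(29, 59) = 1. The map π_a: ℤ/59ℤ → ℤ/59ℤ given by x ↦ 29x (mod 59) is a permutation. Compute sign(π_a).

Start at x=22: 22 → 48 → 35 → 12 → 53 → 3 → 28 → … (one orbit).
3 cycles of lengths [29, 29, 1].
59 − 3 = 56 transpositions; sign(π) = (−1)^56 = +1.

+1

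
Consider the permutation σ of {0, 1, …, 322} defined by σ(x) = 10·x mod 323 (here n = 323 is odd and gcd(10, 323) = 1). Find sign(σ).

+1

Trace 81: π^k(81) = [81, 164, 25, 250, 239, 129, 321] for k=0..6.
π_10 has 5 disjoint cycles with lengths [144, 144, 18, 16, 1] on {0,…,322}.
n − c = 323 − 5 = 318; sign = (−1)^318 = +1.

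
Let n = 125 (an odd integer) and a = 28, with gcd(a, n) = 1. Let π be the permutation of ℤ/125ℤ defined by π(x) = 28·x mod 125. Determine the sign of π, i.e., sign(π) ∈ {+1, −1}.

Orbit of 11 under x↦28x: [11, 58, 124, 97, 91, 48, 94]… (length divides ord_125(28)).
4 cycles of lengths [100, 20, 4, 1].
4 cycles on 125: each ℓ→(−1)^(ℓ−1), product (−1)^121 = -1.

-1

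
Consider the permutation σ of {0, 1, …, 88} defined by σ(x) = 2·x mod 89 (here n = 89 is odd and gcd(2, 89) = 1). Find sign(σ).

+1

Trace 8: π^k(8) = [8, 16, 32, 64, 39, 78, 67] for k=0..6.
The orbit structure of x ↦ 2x mod 89: 9 orbits of sizes [11, 11, 11, 11, 11, 11, 11, 11, 1].
89 − 9 = 80 transpositions; sign(π) = (−1)^80 = +1.
Zolotarev: (2|89) = +1, matching the cycle-count sign.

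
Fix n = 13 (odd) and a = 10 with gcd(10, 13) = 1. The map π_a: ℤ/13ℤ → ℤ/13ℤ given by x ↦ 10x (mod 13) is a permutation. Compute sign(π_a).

+1

Start at x=3: 3 → 4 → 1 → 10 → 9 → 12 → 3 (one orbit).
π_10 has 3 disjoint cycles with lengths [6, 6, 1] on {0,…,12}.
3 cycles on 13: each ℓ→(−1)^(ℓ−1), product (−1)^10 = +1.
The Jacobi symbol (10|13) = +1 (Zolotarev) agrees.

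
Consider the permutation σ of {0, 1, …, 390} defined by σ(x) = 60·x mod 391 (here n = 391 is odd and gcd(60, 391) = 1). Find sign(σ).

Trace 172: π^k(172) = [172, 154, 247, 353, 66, 50, 263] for k=0..6.
Cycle type of π: 88×4 + 22 + 8×2 + 1; total 8 cycles.
Σ(ℓ_i−1) = 391−8 = 383; sign = (−1)^383 = -1.

-1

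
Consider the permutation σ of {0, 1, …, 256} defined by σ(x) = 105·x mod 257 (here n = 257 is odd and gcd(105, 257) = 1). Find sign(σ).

-1

Trace 95: π^k(95) = [95, 209, 100, 220, 227, 191, 9] for k=0..6.
Decompose π into cycles: lengths [256, 1] (2 cycles, including the fixed point 0).
sign(π) = (−1)^{n − #cycles} = (−1)^{257−2} = (−1)^255 = -1.
Zolotarev: (105|257) = -1, matching the cycle-count sign.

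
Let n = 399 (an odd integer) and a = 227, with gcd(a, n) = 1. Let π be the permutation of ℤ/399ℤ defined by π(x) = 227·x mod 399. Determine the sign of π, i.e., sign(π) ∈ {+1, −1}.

-1

Trace 398: π^k(398) = [398, 172, 341, 1, 227, 58] for k=0..5.
π_227 has 86 disjoint cycles with lengths [6, 6, 6, 6, 6, 6, 6, 6, 6, 6, 6, 6, 6, 6, 6, 6, 6, 6, 6, 6, 6, 6, 6, 6, 6, 6, 6, 6, 6, 6, 6, 6, 6, 6, 6, 6, 6, 6, 6, 6, 6, 6, 6, 6, 6, 6, 6, 6, 6, 6, 6, 6, 6, 6, 6, 6, 6, 2, 2, 2, 2, 2, 2, 2, 2, 2, 2, 2, 2, 2, 2, 2, 2, 2, 2, 2, 2, 2, 2, 2, 2, 2, 2, 2, 2, 1] on {0,…,398}.
With 86 cycles on 399 points, sign = (−1)^{399−86} = -1.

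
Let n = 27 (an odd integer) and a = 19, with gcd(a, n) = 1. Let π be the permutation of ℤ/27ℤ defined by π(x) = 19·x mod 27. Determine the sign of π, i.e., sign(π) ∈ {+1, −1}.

Trace 10: π^k(10) = [10, 1, 19] for k=0..2.
15 cycles of lengths [3, 3, 3, 3, 3, 3, 1, 1, 1, 1, 1, 1, 1, 1, 1].
Σ(ℓ_i−1) = 27−15 = 12; sign = (−1)^12 = +1.
The Jacobi symbol (19|27) = +1 (Zolotarev) agrees.

+1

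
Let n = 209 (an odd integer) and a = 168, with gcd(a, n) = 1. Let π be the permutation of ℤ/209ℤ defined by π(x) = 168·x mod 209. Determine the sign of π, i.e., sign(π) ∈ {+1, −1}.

+1

Trace 201: π^k(201) = [201, 119, 137, 26, 188, 25, 20] for k=0..6.
π_168 has 9 disjoint cycles with lengths [45, 45, 45, 45, 9, 9, 5, 5, 1] on {0,…,208}.
9 cycles on 209: each ℓ→(−1)^(ℓ−1), product (−1)^200 = +1.
(168|209)_J = +1 (Zolotarev's lemma cross-check).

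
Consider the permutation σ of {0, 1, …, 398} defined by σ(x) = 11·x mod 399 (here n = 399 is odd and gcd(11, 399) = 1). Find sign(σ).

-1

Trace 277: π^k(277) = [277, 254, 1, 11, 121, 134] for k=0..5.
Cycle lengths of π_11 on ℤ/399ℤ: [6, 6, 6, 6, 6, 6, 6, 6, 6, 6, 6, 6, 6, 6, 6, 6, 6, 6, 6, 6, 6, 6, 6, 6, 6, 6, 6, 6, 6, 6, 6, 6, 6, 6, 6, 6, 6, 6, 6, 6, 6, 6, 6, 6, 3, 3, 3, 3, 3, 3, 3, 3, 3, 3, 3, 3, 3, 3, 3, 3, 3, 3, 3, 3, 3, 3, 3, 3, 3, 3, 3, 3, 3, 3, 3, 3, 3, 3, 3, 3, 3, 3, 3, 3, 3, 3, 3, 3, 2, 1]; 90 cycles in total.
90 cycles on 399: each ℓ→(−1)^(ℓ−1), product (−1)^309 = -1.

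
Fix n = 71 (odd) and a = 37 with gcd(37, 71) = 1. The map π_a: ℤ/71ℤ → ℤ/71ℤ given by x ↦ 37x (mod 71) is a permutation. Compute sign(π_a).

+1

Trace 48: π^k(48) = [48, 1, 37, 20, 30, 45, 32] for k=0..6.
Decompose π into cycles: lengths [7, 7, 7, 7, 7, 7, 7, 7, 7, 7, 1] (11 cycles, including the fixed point 0).
11 cycles on 71: each ℓ→(−1)^(ℓ−1), product (−1)^60 = +1.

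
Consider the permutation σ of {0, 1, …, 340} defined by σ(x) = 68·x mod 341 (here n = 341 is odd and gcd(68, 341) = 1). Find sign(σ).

Start at x=274: 274 → 218 → 161 → 36 → 61 → 56 → 57 → … (one orbit).
Decompose π into cycles: lengths [30, 30, 30, 30, 30, 30, 30, 30, 30, 30, 10, 6, 6, 6, 6, 6, 1] (17 cycles, including the fixed point 0).
Σ(ℓ_i−1) = 341−17 = 324; sign = (−1)^324 = +1.
Via Zolotarev, sign(π_{68}) = (68|341) = +1.

+1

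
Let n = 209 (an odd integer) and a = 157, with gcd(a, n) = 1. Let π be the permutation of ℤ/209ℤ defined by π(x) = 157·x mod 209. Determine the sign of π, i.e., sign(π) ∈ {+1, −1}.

+1

Trace 16: π^k(16) = [16, 4, 1, 157, 196, 49, 169] for k=0..6.
Cycle type of π: 45×4 + 9×2 + 5×2 + 1; total 9 cycles.
n − c = 209 − 9 = 200; sign = (−1)^200 = +1.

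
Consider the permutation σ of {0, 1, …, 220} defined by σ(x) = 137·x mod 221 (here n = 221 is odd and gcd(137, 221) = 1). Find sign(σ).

Orbit of 120 under x↦137x: [120, 86, 69, 171, 1, 137, 205]… (length divides ord_221(137)).
Cycle type of π: 12×17 + 1×17; total 34 cycles.
With 34 cycles on 221 points, sign = (−1)^{221−34} = -1.
Check: (137/221) = -1 by Zolotarev.

-1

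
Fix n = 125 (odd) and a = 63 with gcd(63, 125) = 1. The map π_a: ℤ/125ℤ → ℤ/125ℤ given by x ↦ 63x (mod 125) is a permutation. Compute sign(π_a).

Trace 94: π^k(94) = [94, 47, 86, 43, 84, 42, 21] for k=0..6.
4 cycles of lengths [100, 20, 4, 1].
sign(π) = (−1)^{n − #cycles} = (−1)^{125−4} = (−1)^121 = -1.
(63|125)_J = -1 (Zolotarev's lemma cross-check).

-1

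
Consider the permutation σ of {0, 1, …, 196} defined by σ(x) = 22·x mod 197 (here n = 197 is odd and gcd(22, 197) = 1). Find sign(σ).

+1

Trace 70: π^k(70) = [70, 161, 193, 109, 34, 157, 105] for k=0..6.
π_22 has 3 disjoint cycles with lengths [98, 98, 1] on {0,…,196}.
n − c = 197 − 3 = 194; sign = (−1)^194 = +1.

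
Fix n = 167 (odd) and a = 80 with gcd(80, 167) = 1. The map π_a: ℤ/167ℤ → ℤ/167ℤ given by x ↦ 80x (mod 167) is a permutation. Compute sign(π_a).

Orbit of 129 under x↦80x: [129, 133, 119, 1, 80, 54, 145]… (length divides ord_167(80)).
Cycle lengths of π_80 on ℤ/167ℤ: [166, 1]; 2 cycles in total.
sign(π) = (−1)^{n − #cycles} = (−1)^{167−2} = (−1)^165 = -1.
Zolotarev: (80|167) = -1, matching the cycle-count sign.

-1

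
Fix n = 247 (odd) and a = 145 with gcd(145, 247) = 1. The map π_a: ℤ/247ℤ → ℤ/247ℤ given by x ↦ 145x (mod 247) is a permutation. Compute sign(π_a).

+1

Start at x=151: 151 → 159 → 84 → 77 → 50 → 87 → 18 → … (one orbit).
Cycle type of π: 12×19 + 6×3 + 1; total 23 cycles.
sign(π) = (−1)^{n − #cycles} = (−1)^{247−23} = (−1)^224 = +1.
The Jacobi symbol (145|247) = +1 (Zolotarev) agrees.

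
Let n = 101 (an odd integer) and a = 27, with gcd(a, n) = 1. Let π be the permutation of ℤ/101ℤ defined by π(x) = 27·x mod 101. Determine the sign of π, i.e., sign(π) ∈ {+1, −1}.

Orbit of 28 under x↦27x: [28, 49, 10, 68, 18, 82, 93]… (length divides ord_101(27)).
Decompose π into cycles: lengths [100, 1] (2 cycles, including the fixed point 0).
Σ(ℓ_i−1) = 101−2 = 99; sign = (−1)^99 = -1.

-1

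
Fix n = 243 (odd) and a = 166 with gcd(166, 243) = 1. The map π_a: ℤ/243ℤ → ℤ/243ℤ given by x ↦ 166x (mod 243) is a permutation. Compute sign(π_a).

Orbit of 115 under x↦166x: [115, 136, 220, 70, 199, 229, 106]… (length divides ord_243(166)).
11 cycles of lengths [81, 81, 27, 27, 9, 9, 3, 3, 1, 1, 1].
Σ(ℓ_i−1) = 243−11 = 232; sign = (−1)^232 = +1.
The Jacobi symbol (166|243) = +1 (Zolotarev) agrees.

+1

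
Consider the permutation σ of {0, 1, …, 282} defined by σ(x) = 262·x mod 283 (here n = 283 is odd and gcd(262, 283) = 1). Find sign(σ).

+1

Start at x=78: 78 → 60 → 155 → 141 → 152 → 204 → 244 → … (one orbit).
Cycle type of π: 47×6 + 1; total 7 cycles.
n − c = 283 − 7 = 276; sign = (−1)^276 = +1.
The Jacobi symbol (262|283) = +1 (Zolotarev) agrees.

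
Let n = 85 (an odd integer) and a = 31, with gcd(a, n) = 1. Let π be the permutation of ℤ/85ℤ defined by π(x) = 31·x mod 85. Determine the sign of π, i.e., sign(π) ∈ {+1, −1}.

-1

Start at x=66: 66 → 6 → 16 → 71 → 76 → 61 → 21 → … (one orbit).
Cycle lengths of π_31 on ℤ/85ℤ: [16, 16, 16, 16, 16, 1, 1, 1, 1, 1]; 10 cycles in total.
With 10 cycles on 85 points, sign = (−1)^{85−10} = -1.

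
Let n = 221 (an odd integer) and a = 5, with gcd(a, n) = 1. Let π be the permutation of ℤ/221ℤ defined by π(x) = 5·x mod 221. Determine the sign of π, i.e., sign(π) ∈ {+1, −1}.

+1

Trace 148: π^k(148) = [148, 77, 164, 157, 122, 168, 177] for k=0..6.
Decompose π into cycles: lengths [16, 16, 16, 16, 16, 16, 16, 16, 16, 16, 16, 16, 16, 4, 4, 4, 1] (17 cycles, including the fixed point 0).
221 − 17 = 204 transpositions; sign(π) = (−1)^204 = +1.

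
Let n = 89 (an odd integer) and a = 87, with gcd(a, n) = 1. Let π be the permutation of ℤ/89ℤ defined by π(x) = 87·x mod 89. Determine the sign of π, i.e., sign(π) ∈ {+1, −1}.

+1

Start at x=22: 22 → 45 → 88 → 2 → 85 → 8 → 73 → … (one orbit).
π_87 has 5 disjoint cycles with lengths [22, 22, 22, 22, 1] on {0,…,88}.
5 cycles on 89: each ℓ→(−1)^(ℓ−1), product (−1)^84 = +1.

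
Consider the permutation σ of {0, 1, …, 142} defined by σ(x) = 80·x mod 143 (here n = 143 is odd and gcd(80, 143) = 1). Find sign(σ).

Trace 81: π^k(81) = [81, 45, 25, 141, 126, 70, 23] for k=0..6.
Cycle lengths of π_80 on ℤ/143ℤ: [60, 60, 12, 5, 5, 1]; 6 cycles in total.
Σ(ℓ_i−1) = 143−6 = 137; sign = (−1)^137 = -1.
(80|143)_J = -1 (Zolotarev's lemma cross-check).

-1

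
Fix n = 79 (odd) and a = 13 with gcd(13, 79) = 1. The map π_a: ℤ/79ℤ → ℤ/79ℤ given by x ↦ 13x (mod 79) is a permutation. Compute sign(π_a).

Orbit of 46 under x↦13x: [46, 45, 32, 21, 36, 73, 1]… (length divides ord_79(13)).
Cycle lengths of π_13 on ℤ/79ℤ: [39, 39, 1]; 3 cycles in total.
Σ(ℓ_i−1) = 79−3 = 76; sign = (−1)^76 = +1.

+1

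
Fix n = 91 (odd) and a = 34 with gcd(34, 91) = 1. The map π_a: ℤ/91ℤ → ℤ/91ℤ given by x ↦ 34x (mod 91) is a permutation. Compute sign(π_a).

Trace 34: π^k(34) = [34, 64, 83, 1] for k=0..3.
Cycle type of π: 4×21 + 2×3 + 1; total 25 cycles.
25 cycles on 91: each ℓ→(−1)^(ℓ−1), product (−1)^66 = +1.
Check: (34/91) = +1 by Zolotarev.

+1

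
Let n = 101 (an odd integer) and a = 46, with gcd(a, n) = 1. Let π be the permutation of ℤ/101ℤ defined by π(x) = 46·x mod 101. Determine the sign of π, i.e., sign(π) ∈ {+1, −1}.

Orbit of 76 under x↦46x: [76, 62, 24, 94, 82, 35, 95]… (length divides ord_101(46)).
2 cycles of lengths [100, 1].
101 − 2 = 99 transpositions; sign(π) = (−1)^99 = -1.
(46|101)_J = -1 (Zolotarev's lemma cross-check).

-1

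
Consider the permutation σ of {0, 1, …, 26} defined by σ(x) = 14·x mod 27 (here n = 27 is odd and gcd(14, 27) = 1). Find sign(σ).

-1

Start at x=4: 4 → 2 → 1 → 14 → 7 → 17 → 22 → … (one orbit).
The orbit structure of x ↦ 14x mod 27: 4 orbits of sizes [18, 6, 2, 1].
With 4 cycles on 27 points, sign = (−1)^{27−4} = -1.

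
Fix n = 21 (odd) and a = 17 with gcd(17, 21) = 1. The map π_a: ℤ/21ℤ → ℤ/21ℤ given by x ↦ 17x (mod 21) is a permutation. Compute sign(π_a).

+1

Orbit of 17 under x↦17x: [17, 16, 20, 4, 5, 1]… (length divides ord_21(17)).
The orbit structure of x ↦ 17x mod 21: 5 orbits of sizes [6, 6, 6, 2, 1].
5 cycles on 21: each ℓ→(−1)^(ℓ−1), product (−1)^16 = +1.
The Jacobi symbol (17|21) = +1 (Zolotarev) agrees.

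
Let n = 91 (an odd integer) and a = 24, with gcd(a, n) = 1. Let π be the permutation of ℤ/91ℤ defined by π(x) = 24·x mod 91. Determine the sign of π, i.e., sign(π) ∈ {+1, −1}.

+1

Orbit of 19 under x↦24x: [19, 1, 24, 30, 83, 81, 33]… (length divides ord_91(24)).
9 cycles of lengths [12, 12, 12, 12, 12, 12, 12, 6, 1].
With 9 cycles on 91 points, sign = (−1)^{91−9} = +1.
Check: (24/91) = +1 by Zolotarev.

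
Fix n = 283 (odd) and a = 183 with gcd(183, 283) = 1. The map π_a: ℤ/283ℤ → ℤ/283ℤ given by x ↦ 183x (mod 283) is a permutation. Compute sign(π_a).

-1

Orbit of 248 under x↦183x: [248, 104, 71, 258, 236, 172, 63]… (length divides ord_283(183)).
The orbit structure of x ↦ 183x mod 283: 2 orbits of sizes [282, 1].
With 2 cycles on 283 points, sign = (−1)^{283−2} = -1.
(183|283)_J = -1 (Zolotarev's lemma cross-check).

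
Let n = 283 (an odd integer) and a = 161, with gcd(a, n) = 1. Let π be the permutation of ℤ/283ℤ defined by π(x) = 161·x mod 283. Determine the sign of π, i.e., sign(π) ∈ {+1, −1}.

Trace 42: π^k(42) = [42, 253, 264, 54, 204, 16, 29] for k=0..6.
Cycle type of π: 47×6 + 1; total 7 cycles.
283 − 7 = 276 transpositions; sign(π) = (−1)^276 = +1.

+1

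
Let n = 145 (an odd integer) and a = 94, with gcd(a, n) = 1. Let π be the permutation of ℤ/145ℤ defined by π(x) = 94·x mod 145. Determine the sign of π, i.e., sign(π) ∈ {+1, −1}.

Start at x=136: 136 → 24 → 81 → 74 → 141 → 59 → 36 → … (one orbit).
π_94 has 15 disjoint cycles with lengths [14, 14, 14, 14, 14, 14, 14, 14, 7, 7, 7, 7, 2, 2, 1] on {0,…,144}.
Σ(ℓ_i−1) = 145−15 = 130; sign = (−1)^130 = +1.

+1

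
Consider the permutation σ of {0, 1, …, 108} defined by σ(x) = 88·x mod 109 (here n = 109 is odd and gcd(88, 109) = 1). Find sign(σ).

Trace 29: π^k(29) = [29, 45, 36, 7, 71, 35, 28] for k=0..6.
3 cycles of lengths [54, 54, 1].
n − c = 109 − 3 = 106; sign = (−1)^106 = +1.

+1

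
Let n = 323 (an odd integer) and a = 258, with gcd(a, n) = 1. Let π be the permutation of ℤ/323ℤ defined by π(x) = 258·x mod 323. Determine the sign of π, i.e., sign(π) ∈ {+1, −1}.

-1

Trace 229: π^k(229) = [229, 296, 140, 267, 87, 159, 1] for k=0..6.
Cycle type of π: 48×6 + 16 + 3×6 + 1; total 14 cycles.
With 14 cycles on 323 points, sign = (−1)^{323−14} = -1.
The Jacobi symbol (258|323) = -1 (Zolotarev) agrees.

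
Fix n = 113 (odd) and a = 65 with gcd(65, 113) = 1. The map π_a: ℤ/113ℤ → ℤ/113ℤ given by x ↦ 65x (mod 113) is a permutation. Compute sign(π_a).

-1

Orbit of 69 under x↦65x: [69, 78, 98, 42, 18, 40, 1]… (length divides ord_113(65)).
8 cycles of lengths [16, 16, 16, 16, 16, 16, 16, 1].
n − c = 113 − 8 = 105; sign = (−1)^105 = -1.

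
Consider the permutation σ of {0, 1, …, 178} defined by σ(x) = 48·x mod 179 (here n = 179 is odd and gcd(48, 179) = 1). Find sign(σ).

Trace 89: π^k(89) = [89, 155, 101, 15, 4, 13, 87] for k=0..6.
The orbit structure of x ↦ 48x mod 179: 3 orbits of sizes [89, 89, 1].
179 − 3 = 176 transpositions; sign(π) = (−1)^176 = +1.

+1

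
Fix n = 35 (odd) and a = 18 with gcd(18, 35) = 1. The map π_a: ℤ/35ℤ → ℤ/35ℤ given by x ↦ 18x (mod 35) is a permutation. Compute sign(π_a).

-1

Start at x=4: 4 → 2 → 1 → 18 → 9 → 22 → 11 → … (one orbit).
Cycle lengths of π_18 on ℤ/35ℤ: [12, 12, 4, 3, 3, 1]; 6 cycles in total.
6 cycles on 35: each ℓ→(−1)^(ℓ−1), product (−1)^29 = -1.
Via Zolotarev, sign(π_{18}) = (18|35) = -1.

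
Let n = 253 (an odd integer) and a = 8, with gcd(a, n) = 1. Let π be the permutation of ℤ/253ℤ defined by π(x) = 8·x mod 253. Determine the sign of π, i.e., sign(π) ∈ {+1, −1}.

Orbit of 72 under x↦8x: [72, 70, 54, 179, 167, 71, 62]… (length divides ord_253(8)).
Cycle lengths of π_8 on ℤ/253ℤ: [110, 110, 11, 11, 10, 1]; 6 cycles in total.
6 cycles on 253: each ℓ→(−1)^(ℓ−1), product (−1)^247 = -1.
Via Zolotarev, sign(π_{8}) = (8|253) = -1.

-1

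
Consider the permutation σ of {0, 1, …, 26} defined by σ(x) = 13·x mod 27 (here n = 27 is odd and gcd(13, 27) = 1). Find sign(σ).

+1

Trace 16: π^k(16) = [16, 19, 4, 25, 1, 13, 7] for k=0..6.
The orbit structure of x ↦ 13x mod 27: 7 orbits of sizes [9, 9, 3, 3, 1, 1, 1].
Σ(ℓ_i−1) = 27−7 = 20; sign = (−1)^20 = +1.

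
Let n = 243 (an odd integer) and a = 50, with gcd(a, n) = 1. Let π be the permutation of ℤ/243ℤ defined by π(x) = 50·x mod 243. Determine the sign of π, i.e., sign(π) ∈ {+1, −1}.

-1

Orbit of 193 under x↦50x: [193, 173, 145, 203, 187, 116, 211]… (length divides ord_243(50)).
Cycle lengths of π_50 on ℤ/243ℤ: [162, 54, 18, 6, 2, 1]; 6 cycles in total.
n − c = 243 − 6 = 237; sign = (−1)^237 = -1.
The Jacobi symbol (50|243) = -1 (Zolotarev) agrees.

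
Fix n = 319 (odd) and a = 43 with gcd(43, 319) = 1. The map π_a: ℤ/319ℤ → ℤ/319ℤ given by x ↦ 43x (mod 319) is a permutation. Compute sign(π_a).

+1

Trace 78: π^k(78) = [78, 164, 34, 186, 23, 32, 100] for k=0..6.
Cycle type of π: 28×11 + 2×5 + 1; total 17 cycles.
n − c = 319 − 17 = 302; sign = (−1)^302 = +1.
The Jacobi symbol (43|319) = +1 (Zolotarev) agrees.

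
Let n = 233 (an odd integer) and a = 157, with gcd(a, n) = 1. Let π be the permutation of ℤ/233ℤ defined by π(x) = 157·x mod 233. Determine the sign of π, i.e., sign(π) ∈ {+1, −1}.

Trace 210: π^k(210) = [210, 117, 195, 92, 231, 152, 98] for k=0..6.
Cycle type of π: 58×4 + 1; total 5 cycles.
233 − 5 = 228 transpositions; sign(π) = (−1)^228 = +1.

+1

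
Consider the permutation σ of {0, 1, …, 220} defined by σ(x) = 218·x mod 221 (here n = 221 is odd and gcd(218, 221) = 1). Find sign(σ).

Trace 55: π^k(55) = [55, 56, 53, 62, 35, 116, 94] for k=0..6.
The orbit structure of x ↦ 218x mod 221: 8 orbits of sizes [48, 48, 48, 48, 16, 6, 6, 1].
8 cycles on 221: each ℓ→(−1)^(ℓ−1), product (−1)^213 = -1.

-1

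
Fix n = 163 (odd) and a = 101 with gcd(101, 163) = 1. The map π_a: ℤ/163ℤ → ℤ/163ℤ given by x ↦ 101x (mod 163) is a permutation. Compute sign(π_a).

-1

Start at x=47: 47 → 20 → 64 → 107 → 49 → 59 → 91 → … (one orbit).
π_101 has 2 disjoint cycles with lengths [162, 1] on {0,…,162}.
2 cycles on 163: each ℓ→(−1)^(ℓ−1), product (−1)^161 = -1.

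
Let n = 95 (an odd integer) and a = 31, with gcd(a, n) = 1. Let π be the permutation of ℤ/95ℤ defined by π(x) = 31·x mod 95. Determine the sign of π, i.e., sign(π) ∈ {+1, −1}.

Orbit of 1 under x↦31x: [1, 31, 11, 56, 26, 46]… (length divides ord_95(31)).
Cycle lengths of π_31 on ℤ/95ℤ: [6, 6, 6, 6, 6, 6, 6, 6, 6, 6, 6, 6, 6, 6, 6, 1, 1, 1, 1, 1]; 20 cycles in total.
Σ(ℓ_i−1) = 95−20 = 75; sign = (−1)^75 = -1.

-1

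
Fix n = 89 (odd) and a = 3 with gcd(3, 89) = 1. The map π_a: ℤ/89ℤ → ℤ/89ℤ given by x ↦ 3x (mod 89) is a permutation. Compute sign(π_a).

Start at x=67: 67 → 23 → 69 → 29 → 87 → 83 → 71 → … (one orbit).
2 cycles of lengths [88, 1].
2 cycles on 89: each ℓ→(−1)^(ℓ−1), product (−1)^87 = -1.

-1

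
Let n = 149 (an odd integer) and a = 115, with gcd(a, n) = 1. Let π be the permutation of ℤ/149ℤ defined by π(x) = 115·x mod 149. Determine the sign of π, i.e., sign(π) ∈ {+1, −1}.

Orbit of 102 under x↦115x: [102, 108, 53, 135, 29, 57, 148]… (length divides ord_149(115)).
The orbit structure of x ↦ 115x mod 149: 2 orbits of sizes [148, 1].
Σ(ℓ_i−1) = 149−2 = 147; sign = (−1)^147 = -1.
Via Zolotarev, sign(π_{115}) = (115|149) = -1.

-1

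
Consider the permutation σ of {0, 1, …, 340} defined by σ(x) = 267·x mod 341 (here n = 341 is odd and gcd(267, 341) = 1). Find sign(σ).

+1

Start at x=97: 97 → 324 → 235 → 1 → 267 → 20 → 225 → … (one orbit).
Cycle lengths of π_267 on ℤ/341ℤ: [15, 15, 15, 15, 15, 15, 15, 15, 15, 15, 15, 15, 15, 15, 15, 15, 15, 15, 15, 15, 15, 15, 5, 5, 1]; 25 cycles in total.
341 − 25 = 316 transpositions; sign(π) = (−1)^316 = +1.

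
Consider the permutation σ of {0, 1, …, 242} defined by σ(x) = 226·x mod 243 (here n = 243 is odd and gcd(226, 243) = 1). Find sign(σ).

Trace 10: π^k(10) = [10, 73, 217, 199, 19, 163, 145] for k=0..6.
Cycle lengths of π_226 on ℤ/243ℤ: [27, 27, 27, 27, 27, 27, 9, 9, 9, 9, 9, 9, 3, 3, 3, 3, 3, 3, 1, 1, 1, 1, 1, 1, 1, 1, 1]; 27 cycles in total.
27 cycles on 243: each ℓ→(−1)^(ℓ−1), product (−1)^216 = +1.
Via Zolotarev, sign(π_{226}) = (226|243) = +1.

+1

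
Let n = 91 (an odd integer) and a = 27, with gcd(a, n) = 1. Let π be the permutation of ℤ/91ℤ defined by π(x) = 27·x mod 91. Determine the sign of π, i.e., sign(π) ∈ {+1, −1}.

Orbit of 27 under x↦27x: [27, 1]… (length divides ord_91(27)).
52 cycles of lengths [2, 2, 2, 2, 2, 2, 2, 2, 2, 2, 2, 2, 2, 2, 2, 2, 2, 2, 2, 2, 2, 2, 2, 2, 2, 2, 2, 2, 2, 2, 2, 2, 2, 2, 2, 2, 2, 2, 2, 1, 1, 1, 1, 1, 1, 1, 1, 1, 1, 1, 1, 1].
With 52 cycles on 91 points, sign = (−1)^{91−52} = -1.

-1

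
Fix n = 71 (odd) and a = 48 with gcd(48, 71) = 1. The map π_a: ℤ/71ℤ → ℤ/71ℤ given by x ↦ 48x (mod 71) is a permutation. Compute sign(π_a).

+1

Start at x=32: 32 → 45 → 30 → 20 → 37 → 1 → 48 → 32 (one orbit).
Cycle type of π: 7×10 + 1; total 11 cycles.
71 − 11 = 60 transpositions; sign(π) = (−1)^60 = +1.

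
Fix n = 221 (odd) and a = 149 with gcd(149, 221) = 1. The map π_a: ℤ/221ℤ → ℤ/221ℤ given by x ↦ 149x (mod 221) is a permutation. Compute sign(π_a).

-1

Orbit of 120 under x↦149x: [120, 200, 186, 89, 1, 149, 101]… (length divides ord_221(149)).
22 cycles of lengths [12, 12, 12, 12, 12, 12, 12, 12, 12, 12, 12, 12, 12, 12, 12, 12, 12, 4, 4, 4, 4, 1].
n − c = 221 − 22 = 199; sign = (−1)^199 = -1.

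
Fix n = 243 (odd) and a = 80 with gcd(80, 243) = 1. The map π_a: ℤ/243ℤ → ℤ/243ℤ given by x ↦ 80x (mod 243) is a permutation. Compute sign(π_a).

-1

Start at x=242: 242 → 163 → 161 → 1 → 80 → 82 → 242 (one orbit).
Cycle type of π: 6×27 + 2×40 + 1; total 68 cycles.
n − c = 243 − 68 = 175; sign = (−1)^175 = -1.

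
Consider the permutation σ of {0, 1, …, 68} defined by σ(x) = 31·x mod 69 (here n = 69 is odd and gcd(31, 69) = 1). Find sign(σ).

+1

Start at x=13: 13 → 58 → 4 → 55 → 49 → 1 → 31 → … (one orbit).
9 cycles of lengths [11, 11, 11, 11, 11, 11, 1, 1, 1].
With 9 cycles on 69 points, sign = (−1)^{69−9} = +1.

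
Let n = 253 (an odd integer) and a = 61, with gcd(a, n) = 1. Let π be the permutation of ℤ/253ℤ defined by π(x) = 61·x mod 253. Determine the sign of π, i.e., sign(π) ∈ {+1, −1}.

Start at x=210: 210 → 160 → 146 → 51 → 75 → 21 → 16 → … (one orbit).
5 cycles of lengths [110, 110, 22, 10, 1].
5 cycles on 253: each ℓ→(−1)^(ℓ−1), product (−1)^248 = +1.

+1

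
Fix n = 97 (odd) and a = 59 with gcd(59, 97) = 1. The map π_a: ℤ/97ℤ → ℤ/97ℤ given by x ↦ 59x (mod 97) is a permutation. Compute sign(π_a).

-1

Trace 7: π^k(7) = [7, 25, 20, 16, 71, 18, 92] for k=0..6.
Cycle lengths of π_59 on ℤ/97ℤ: [96, 1]; 2 cycles in total.
With 2 cycles on 97 points, sign = (−1)^{97−2} = -1.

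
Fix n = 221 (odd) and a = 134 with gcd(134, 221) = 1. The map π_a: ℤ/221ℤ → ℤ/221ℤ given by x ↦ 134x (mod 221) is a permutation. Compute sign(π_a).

+1

Orbit of 127 under x↦134x: [127, 1, 134, 55, 77, 152, 36]… (length divides ord_221(134)).
Cycle lengths of π_134 on ℤ/221ℤ: [24, 24, 24, 24, 24, 24, 24, 24, 8, 8, 6, 6, 1]; 13 cycles in total.
13 cycles on 221: each ℓ→(−1)^(ℓ−1), product (−1)^208 = +1.
(134|221)_J = +1 (Zolotarev's lemma cross-check).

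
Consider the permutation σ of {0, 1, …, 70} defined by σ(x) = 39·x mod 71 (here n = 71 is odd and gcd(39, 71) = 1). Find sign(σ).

-1

Start at x=51: 51 → 1 → 39 → 30 → 34 → 48 → 26 → … (one orbit).
Cycle type of π: 14×5 + 1; total 6 cycles.
sign(π) = (−1)^{n − #cycles} = (−1)^{71−6} = (−1)^65 = -1.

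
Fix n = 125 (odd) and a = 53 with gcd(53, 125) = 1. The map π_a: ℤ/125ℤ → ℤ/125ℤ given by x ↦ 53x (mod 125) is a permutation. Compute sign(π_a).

-1

Trace 12: π^k(12) = [12, 11, 83, 24, 22, 41, 48] for k=0..6.
Cycle type of π: 100 + 20 + 4 + 1; total 4 cycles.
125 − 4 = 121 transpositions; sign(π) = (−1)^121 = -1.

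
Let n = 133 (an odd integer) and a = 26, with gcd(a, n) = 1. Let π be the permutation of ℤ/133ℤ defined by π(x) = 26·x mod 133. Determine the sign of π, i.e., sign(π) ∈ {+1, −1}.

Trace 20: π^k(20) = [20, 121, 87, 1, 26, 11] for k=0..5.
26 cycles of lengths [6, 6, 6, 6, 6, 6, 6, 6, 6, 6, 6, 6, 6, 6, 6, 6, 6, 6, 6, 3, 3, 3, 3, 3, 3, 1].
With 26 cycles on 133 points, sign = (−1)^{133−26} = -1.
Zolotarev: (26|133) = -1, matching the cycle-count sign.

-1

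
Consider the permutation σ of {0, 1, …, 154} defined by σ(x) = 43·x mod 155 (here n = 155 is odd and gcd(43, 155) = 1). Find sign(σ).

Start at x=94: 94 → 12 → 51 → 23 → 59 → 57 → 126 → … (one orbit).
π_43 has 5 disjoint cycles with lengths [60, 60, 30, 4, 1] on {0,…,154}.
Σ(ℓ_i−1) = 155−5 = 150; sign = (−1)^150 = +1.
The Jacobi symbol (43|155) = +1 (Zolotarev) agrees.

+1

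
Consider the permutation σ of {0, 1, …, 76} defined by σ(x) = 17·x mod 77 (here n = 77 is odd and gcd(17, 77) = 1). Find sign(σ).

Start at x=58: 58 → 62 → 53 → 54 → 71 → 52 → 37 → … (one orbit).
5 cycles of lengths [30, 30, 10, 6, 1].
n − c = 77 − 5 = 72; sign = (−1)^72 = +1.
Via Zolotarev, sign(π_{17}) = (17|77) = +1.

+1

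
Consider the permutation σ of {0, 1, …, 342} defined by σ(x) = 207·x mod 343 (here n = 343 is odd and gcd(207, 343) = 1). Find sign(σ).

+1

Orbit of 22 under x↦207x: [22, 95, 114, 274, 123, 79, 232]… (length divides ord_343(207)).
π_207 has 7 disjoint cycles with lengths [147, 147, 21, 21, 3, 3, 1] on {0,…,342}.
343 − 7 = 336 transpositions; sign(π) = (−1)^336 = +1.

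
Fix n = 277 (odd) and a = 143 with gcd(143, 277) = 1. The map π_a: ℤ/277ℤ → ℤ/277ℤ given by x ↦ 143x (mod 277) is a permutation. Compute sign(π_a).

Start at x=85: 85 → 244 → 267 → 232 → 213 → 266 → 89 → … (one orbit).
π_143 has 2 disjoint cycles with lengths [276, 1] on {0,…,276}.
n − c = 277 − 2 = 275; sign = (−1)^275 = -1.

-1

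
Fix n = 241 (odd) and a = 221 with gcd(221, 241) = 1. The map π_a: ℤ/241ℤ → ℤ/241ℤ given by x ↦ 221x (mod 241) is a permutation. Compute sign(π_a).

Start at x=100: 100 → 169 → 235 → 120 → 10 → 41 → 144 → … (one orbit).
Decompose π into cycles: lengths [120, 120, 1] (3 cycles, including the fixed point 0).
sign(π) = (−1)^{n − #cycles} = (−1)^{241−3} = (−1)^238 = +1.

+1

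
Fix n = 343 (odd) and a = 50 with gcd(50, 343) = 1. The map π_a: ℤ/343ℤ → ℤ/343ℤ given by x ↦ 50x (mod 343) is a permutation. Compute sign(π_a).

+1

Orbit of 1 under x↦50x: [1, 50, 99, 148, 197, 246, 295]… (length divides ord_343(50)).
The orbit structure of x ↦ 50x mod 343: 91 orbits of sizes [7, 7, 7, 7, 7, 7, 7, 7, 7, 7, 7, 7, 7, 7, 7, 7, 7, 7, 7, 7, 7, 7, 7, 7, 7, 7, 7, 7, 7, 7, 7, 7, 7, 7, 7, 7, 7, 7, 7, 7, 7, 7, 1, 1, 1, 1, 1, 1, 1, 1, 1, 1, 1, 1, 1, 1, 1, 1, 1, 1, 1, 1, 1, 1, 1, 1, 1, 1, 1, 1, 1, 1, 1, 1, 1, 1, 1, 1, 1, 1, 1, 1, 1, 1, 1, 1, 1, 1, 1, 1, 1].
n − c = 343 − 91 = 252; sign = (−1)^252 = +1.
Zolotarev: (50|343) = +1, matching the cycle-count sign.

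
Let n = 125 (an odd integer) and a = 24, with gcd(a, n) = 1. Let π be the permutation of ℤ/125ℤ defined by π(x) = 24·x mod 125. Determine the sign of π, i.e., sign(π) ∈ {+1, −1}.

+1

Trace 76: π^k(76) = [76, 74, 26, 124, 101, 49, 51] for k=0..6.
Cycle type of π: 10×10 + 2×12 + 1; total 23 cycles.
23 cycles on 125: each ℓ→(−1)^(ℓ−1), product (−1)^102 = +1.
Via Zolotarev, sign(π_{24}) = (24|125) = +1.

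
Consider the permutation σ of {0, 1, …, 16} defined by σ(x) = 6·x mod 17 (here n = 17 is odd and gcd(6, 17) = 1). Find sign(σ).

-1

Trace 6: π^k(6) = [6, 2, 12, 4, 7, 8, 14] for k=0..6.
π_6 has 2 disjoint cycles with lengths [16, 1] on {0,…,16}.
Σ(ℓ_i−1) = 17−2 = 15; sign = (−1)^15 = -1.
Zolotarev: (6|17) = -1, matching the cycle-count sign.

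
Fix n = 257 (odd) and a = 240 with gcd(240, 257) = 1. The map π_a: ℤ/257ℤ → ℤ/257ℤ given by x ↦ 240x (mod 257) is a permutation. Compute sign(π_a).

Orbit of 253 under x↦240x: [253, 68, 129, 120, 16, 242, 255]… (length divides ord_257(240)).
The orbit structure of x ↦ 240x mod 257: 9 orbits of sizes [32, 32, 32, 32, 32, 32, 32, 32, 1].
9 cycles on 257: each ℓ→(−1)^(ℓ−1), product (−1)^248 = +1.
(240|257)_J = +1 (Zolotarev's lemma cross-check).

+1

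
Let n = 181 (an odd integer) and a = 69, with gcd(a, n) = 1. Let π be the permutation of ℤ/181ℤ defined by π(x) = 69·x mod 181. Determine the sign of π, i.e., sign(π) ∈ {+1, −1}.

Trace 167: π^k(167) = [167, 120, 135, 84, 4, 95, 39] for k=0..6.
The orbit structure of x ↦ 69x mod 181: 2 orbits of sizes [180, 1].
181 − 2 = 179 transpositions; sign(π) = (−1)^179 = -1.
The Jacobi symbol (69|181) = -1 (Zolotarev) agrees.

-1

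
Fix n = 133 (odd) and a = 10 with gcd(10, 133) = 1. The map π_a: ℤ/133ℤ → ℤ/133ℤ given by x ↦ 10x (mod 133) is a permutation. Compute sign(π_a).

Start at x=129: 129 → 93 → 132 → 123 → 33 → 64 → 108 → … (one orbit).
π_10 has 9 disjoint cycles with lengths [18, 18, 18, 18, 18, 18, 18, 6, 1] on {0,…,132}.
9 cycles on 133: each ℓ→(−1)^(ℓ−1), product (−1)^124 = +1.
Via Zolotarev, sign(π_{10}) = (10|133) = +1.

+1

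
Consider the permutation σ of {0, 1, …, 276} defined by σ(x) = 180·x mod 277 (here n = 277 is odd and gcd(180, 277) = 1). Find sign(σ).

Start at x=115: 115 → 202 → 73 → 121 → 174 → 19 → 96 → … (one orbit).
Cycle type of π: 276 + 1; total 2 cycles.
277 − 2 = 275 transpositions; sign(π) = (−1)^275 = -1.

-1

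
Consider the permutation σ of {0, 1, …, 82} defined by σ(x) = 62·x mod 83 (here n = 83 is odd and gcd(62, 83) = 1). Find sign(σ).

-1

Orbit of 44 under x↦62x: [44, 72, 65, 46, 30, 34, 33]… (length divides ord_83(62)).
π_62 has 2 disjoint cycles with lengths [82, 1] on {0,…,82}.
2 cycles on 83: each ℓ→(−1)^(ℓ−1), product (−1)^81 = -1.
Zolotarev: (62|83) = -1, matching the cycle-count sign.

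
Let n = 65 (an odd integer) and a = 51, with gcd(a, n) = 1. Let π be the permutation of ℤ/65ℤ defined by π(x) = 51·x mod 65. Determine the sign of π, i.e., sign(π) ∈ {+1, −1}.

Start at x=1: 1 → 51 → 1 (one orbit).
π_51 has 35 disjoint cycles with lengths [2, 2, 2, 2, 2, 2, 2, 2, 2, 2, 2, 2, 2, 2, 2, 2, 2, 2, 2, 2, 2, 2, 2, 2, 2, 2, 2, 2, 2, 2, 1, 1, 1, 1, 1] on {0,…,64}.
sign(π) = (−1)^{n − #cycles} = (−1)^{65−35} = (−1)^30 = +1.
Check: (51/65) = +1 by Zolotarev.

+1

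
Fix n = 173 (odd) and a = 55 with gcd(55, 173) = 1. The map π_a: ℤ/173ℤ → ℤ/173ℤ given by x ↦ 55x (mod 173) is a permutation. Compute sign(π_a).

Orbit of 149 under x↦55x: [149, 64, 60, 13, 23, 54, 29]… (length divides ord_173(55)).
Cycle lengths of π_55 on ℤ/173ℤ: [86, 86, 1]; 3 cycles in total.
3 cycles on 173: each ℓ→(−1)^(ℓ−1), product (−1)^170 = +1.
Check: (55/173) = +1 by Zolotarev.

+1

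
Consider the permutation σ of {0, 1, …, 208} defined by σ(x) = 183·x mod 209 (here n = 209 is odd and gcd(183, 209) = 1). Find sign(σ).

Trace 163: π^k(163) = [163, 151, 45, 84, 115, 145, 201] for k=0..6.
Decompose π into cycles: lengths [30, 30, 30, 30, 30, 30, 10, 6, 6, 6, 1] (11 cycles, including the fixed point 0).
Σ(ℓ_i−1) = 209−11 = 198; sign = (−1)^198 = +1.

+1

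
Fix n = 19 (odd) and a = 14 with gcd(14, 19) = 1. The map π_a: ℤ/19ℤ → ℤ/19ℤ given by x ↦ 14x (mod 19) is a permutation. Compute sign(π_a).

-1

Orbit of 6 under x↦14x: [6, 8, 17, 10, 7, 3, 4]… (length divides ord_19(14)).
2 cycles of lengths [18, 1].
2 cycles on 19: each ℓ→(−1)^(ℓ−1), product (−1)^17 = -1.
Via Zolotarev, sign(π_{14}) = (14|19) = -1.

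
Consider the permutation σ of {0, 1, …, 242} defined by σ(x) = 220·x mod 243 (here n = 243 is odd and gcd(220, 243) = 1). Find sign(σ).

+1

Orbit of 151 under x↦220x: [151, 172, 175, 106, 235, 184, 142]… (length divides ord_243(220)).
The orbit structure of x ↦ 220x mod 243: 11 orbits of sizes [81, 81, 27, 27, 9, 9, 3, 3, 1, 1, 1].
Σ(ℓ_i−1) = 243−11 = 232; sign = (−1)^232 = +1.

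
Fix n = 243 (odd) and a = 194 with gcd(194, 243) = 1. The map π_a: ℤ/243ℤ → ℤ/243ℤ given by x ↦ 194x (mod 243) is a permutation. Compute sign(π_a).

-1

Trace 119: π^k(119) = [119, 1, 194, 214, 206, 112, 101] for k=0..6.
6 cycles of lengths [162, 54, 18, 6, 2, 1].
Σ(ℓ_i−1) = 243−6 = 237; sign = (−1)^237 = -1.
Check: (194/243) = -1 by Zolotarev.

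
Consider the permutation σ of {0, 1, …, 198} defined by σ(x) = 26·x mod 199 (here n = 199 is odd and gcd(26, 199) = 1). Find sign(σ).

Orbit of 7 under x↦26x: [7, 182, 155, 50, 106, 169, 16]… (length divides ord_199(26)).
Cycle lengths of π_26 on ℤ/199ℤ: [99, 99, 1]; 3 cycles in total.
n − c = 199 − 3 = 196; sign = (−1)^196 = +1.

+1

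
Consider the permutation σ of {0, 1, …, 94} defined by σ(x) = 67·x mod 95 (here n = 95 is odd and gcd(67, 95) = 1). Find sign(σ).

+1

Orbit of 61 under x↦67x: [61, 2, 39, 48, 81, 12, 44]… (length divides ord_95(67)).
Cycle type of π: 36×2 + 18 + 4 + 1; total 5 cycles.
n − c = 95 − 5 = 90; sign = (−1)^90 = +1.
Via Zolotarev, sign(π_{67}) = (67|95) = +1.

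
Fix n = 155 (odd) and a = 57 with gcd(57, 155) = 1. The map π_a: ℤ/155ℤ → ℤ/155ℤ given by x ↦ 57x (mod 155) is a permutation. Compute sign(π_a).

Trace 56: π^k(56) = [56, 92, 129, 68, 1, 57, 149] for k=0..6.
The orbit structure of x ↦ 57x mod 155: 17 orbits of sizes [12, 12, 12, 12, 12, 12, 12, 12, 12, 12, 6, 6, 6, 6, 6, 4, 1].
Σ(ℓ_i−1) = 155−17 = 138; sign = (−1)^138 = +1.
Via Zolotarev, sign(π_{57}) = (57|155) = +1.

+1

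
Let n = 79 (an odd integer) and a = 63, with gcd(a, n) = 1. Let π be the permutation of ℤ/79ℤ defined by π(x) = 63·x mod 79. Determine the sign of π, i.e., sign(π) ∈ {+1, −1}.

-1

Trace 3: π^k(3) = [3, 31, 57, 36, 56, 52, 37] for k=0..6.
Decompose π into cycles: lengths [78, 1] (2 cycles, including the fixed point 0).
sign(π) = (−1)^{n − #cycles} = (−1)^{79−2} = (−1)^77 = -1.
(63|79)_J = -1 (Zolotarev's lemma cross-check).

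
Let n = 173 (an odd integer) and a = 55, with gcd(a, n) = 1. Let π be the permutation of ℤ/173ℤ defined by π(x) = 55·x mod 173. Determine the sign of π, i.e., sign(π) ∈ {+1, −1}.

+1

Orbit of 109 under x↦55x: [109, 113, 160, 150, 119, 144, 135]… (length divides ord_173(55)).
3 cycles of lengths [86, 86, 1].
n − c = 173 − 3 = 170; sign = (−1)^170 = +1.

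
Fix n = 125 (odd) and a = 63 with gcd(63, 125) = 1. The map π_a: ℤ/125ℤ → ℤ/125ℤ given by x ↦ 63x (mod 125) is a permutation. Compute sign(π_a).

-1

Start at x=106: 106 → 53 → 89 → 107 → 116 → 58 → 29 → … (one orbit).
π_63 has 4 disjoint cycles with lengths [100, 20, 4, 1] on {0,…,124}.
sign(π) = (−1)^{n − #cycles} = (−1)^{125−4} = (−1)^121 = -1.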